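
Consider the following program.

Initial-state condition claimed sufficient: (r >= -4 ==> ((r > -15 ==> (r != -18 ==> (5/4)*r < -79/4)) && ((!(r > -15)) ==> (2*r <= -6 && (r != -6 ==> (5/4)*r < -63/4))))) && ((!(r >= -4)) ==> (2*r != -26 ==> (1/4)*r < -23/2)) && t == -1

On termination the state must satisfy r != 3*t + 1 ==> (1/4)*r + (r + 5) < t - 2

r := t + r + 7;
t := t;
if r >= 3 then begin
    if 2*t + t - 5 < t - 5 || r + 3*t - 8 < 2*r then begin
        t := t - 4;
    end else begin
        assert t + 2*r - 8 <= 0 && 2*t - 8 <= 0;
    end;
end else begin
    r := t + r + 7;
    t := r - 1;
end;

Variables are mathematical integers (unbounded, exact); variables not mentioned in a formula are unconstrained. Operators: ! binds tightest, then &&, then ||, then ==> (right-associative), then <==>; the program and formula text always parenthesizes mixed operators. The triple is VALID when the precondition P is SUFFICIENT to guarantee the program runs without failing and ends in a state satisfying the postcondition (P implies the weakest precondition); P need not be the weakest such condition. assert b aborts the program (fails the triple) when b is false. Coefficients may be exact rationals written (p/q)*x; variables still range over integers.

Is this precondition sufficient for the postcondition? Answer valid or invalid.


Working backward. After the program, the postcondition r != 3*t + 1 ==> (1/4)*r + (r + 5) < t - 2 must hold; in canonical form it is r != 3*t + 1 ==> (5/4)*r < t - 7.
Then branch requires ((2*t < 0 || 3*t < r + 8) ==> (r != 3*t - 11 ==> (5/4)*r < t - 11)) && ((!(2*t < 0 || 3*t < r + 8)) ==> (2*r + t <= 8 && 2*t <= 8 && (r != 3*t + 1 ==> (5/4)*r < t - 7))); else branch requires 2*r + 2*t != -12 ==> (1/4)*r + (1/4)*t < -39/4.
Before the if: (r >= 3 ==> (((2*t < 0 || 3*t < r + 8) ==> (r != 3*t - 11 ==> (5/4)*r < t - 11)) && ((!(2*t < 0 || 3*t < r + 8)) ==> (2*r + t <= 8 && 2*t <= 8 && (r != 3*t + 1 ==> (5/4)*r < t - 7))))) && ((!(r >= 3)) ==> (2*r + 2*t != -12 ==> (1/4)*r + (1/4)*t < -39/4))
Before t := t: (r >= 3 ==> (((2*t < 0 || 3*t < r + 8) ==> (r != 3*t - 11 ==> (5/4)*r < t - 11)) && ((!(2*t < 0 || 3*t < r + 8)) ==> (2*r + t <= 8 && 2*t <= 8 && (r != 3*t + 1 ==> (5/4)*r < t - 7))))) && ((!(r >= 3)) ==> (2*r + 2*t != -12 ==> (1/4)*r + (1/4)*t < -39/4))
Before r := t + r + 7: (r + t >= -4 ==> (((2*t < 0 || 2*t < r + 15) ==> (r != 2*t - 18 ==> (5/4)*r + (1/4)*t < -79/4)) && ((!(2*t < 0 || 2*t < r + 15)) ==> (2*r + 3*t <= -6 && 2*t <= 8 && (r != 2*t - 6 ==> (5/4)*r + (1/4)*t < -63/4))))) && ((!(r + t >= -4)) ==> (2*r + 4*t != -26 ==> (1/4)*r + (1/2)*t < -23/2))
The weakest precondition is (r + t >= -4 ==> (((2*t < 0 || 2*t < r + 15) ==> (r != 2*t - 18 ==> (5/4)*r + (1/4)*t < -79/4)) && ((!(2*t < 0 || 2*t < r + 15)) ==> (2*r + 3*t <= -6 && 2*t <= 8 && (r != 2*t - 6 ==> (5/4)*r + (1/4)*t < -63/4))))) && ((!(r + t >= -4)) ==> (2*r + 4*t != -26 ==> (1/4)*r + (1/2)*t < -23/2)).
Check whether (r >= -4 ==> ((r > -15 ==> (r != -18 ==> (5/4)*r < -79/4)) && ((!(r > -15)) ==> (2*r <= -6 && (r != -6 ==> (5/4)*r < -63/4))))) && ((!(r >= -4)) ==> (2*r != -26 ==> (1/4)*r < -23/2)) && t == -1 implies it.
Countermodel: at the initial state r = -13, t = -1, the precondition holds but the weakest precondition fails.
Answer: invalid


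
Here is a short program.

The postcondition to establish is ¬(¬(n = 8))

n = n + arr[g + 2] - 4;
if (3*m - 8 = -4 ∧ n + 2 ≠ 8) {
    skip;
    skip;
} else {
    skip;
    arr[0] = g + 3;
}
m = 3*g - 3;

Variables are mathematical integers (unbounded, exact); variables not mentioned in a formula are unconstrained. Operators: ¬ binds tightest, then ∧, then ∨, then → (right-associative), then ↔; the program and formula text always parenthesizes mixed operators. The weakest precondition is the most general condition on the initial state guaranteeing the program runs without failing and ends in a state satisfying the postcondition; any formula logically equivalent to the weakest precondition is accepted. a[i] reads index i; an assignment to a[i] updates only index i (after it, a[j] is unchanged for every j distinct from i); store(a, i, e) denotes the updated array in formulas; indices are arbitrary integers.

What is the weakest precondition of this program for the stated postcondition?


Working backward. After the program, the postcondition ¬(¬(n = 8)) must hold; in canonical form it is n = 8.
Before m := 3*g - 3: n = 8
Then branch requires n = 8; else branch requires n = 8.
Before the if: ((3*m = 4 ∧ n ≠ 6) → n = 8) ∧ ((¬(3*m = 4 ∧ n ≠ 6)) → n = 8)
Before n := n + arr[g + 2] - 4: ((3*m = 4 ∧ arr[g + 2] + n ≠ 10) → arr[g + 2] + n = 12) ∧ ((¬(3*m = 4 ∧ arr[g + 2] + n ≠ 10)) → arr[g + 2] + n = 12)
Answer: WP = ((3*m = 4 ∧ arr[g + 2] + n ≠ 10) → arr[g + 2] + n = 12) ∧ ((¬(3*m = 4 ∧ arr[g + 2] + n ≠ 10)) → arr[g + 2] + n = 12)


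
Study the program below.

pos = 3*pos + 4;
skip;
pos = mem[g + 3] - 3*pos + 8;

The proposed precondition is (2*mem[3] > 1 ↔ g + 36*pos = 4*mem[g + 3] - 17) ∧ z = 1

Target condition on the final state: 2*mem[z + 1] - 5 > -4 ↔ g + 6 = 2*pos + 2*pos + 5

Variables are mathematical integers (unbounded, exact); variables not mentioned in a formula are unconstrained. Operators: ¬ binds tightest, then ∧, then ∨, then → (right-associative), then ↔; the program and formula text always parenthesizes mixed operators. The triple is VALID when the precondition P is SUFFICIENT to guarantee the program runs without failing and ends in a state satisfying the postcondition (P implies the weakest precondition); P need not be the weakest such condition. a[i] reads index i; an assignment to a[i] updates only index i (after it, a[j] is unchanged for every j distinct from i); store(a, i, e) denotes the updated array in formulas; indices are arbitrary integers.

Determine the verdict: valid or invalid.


Working backward. After the program, the postcondition 2*mem[z + 1] - 5 > -4 ↔ g + 6 = 2*pos + 2*pos + 5 must hold; in canonical form it is 2*mem[z + 1] > 1 ↔ g = 4*pos - 1.
Before pos := mem[g + 3] - 3*pos + 8: 2*mem[z + 1] > 1 ↔ g + 12*pos = 4*mem[g + 3] + 31
Before skip: 2*mem[z + 1] > 1 ↔ g + 12*pos = 4*mem[g + 3] + 31
Before pos := 3*pos + 4: 2*mem[z + 1] > 1 ↔ g + 36*pos = 4*mem[g + 3] - 17
The weakest precondition is 2*mem[z + 1] > 1 ↔ g + 36*pos = 4*mem[g + 3] - 17.
Check whether (2*mem[3] > 1 ↔ g + 36*pos = 4*mem[g + 3] - 17) ∧ z = 1 implies it.
Countermodel: at the initial state g = 62082, mem = {[2] = 1, [3] = 0, [62085] = 15525, elsewhere 15525}, pos = 0, z = 1, the precondition holds but the weakest precondition fails.
Answer: invalid


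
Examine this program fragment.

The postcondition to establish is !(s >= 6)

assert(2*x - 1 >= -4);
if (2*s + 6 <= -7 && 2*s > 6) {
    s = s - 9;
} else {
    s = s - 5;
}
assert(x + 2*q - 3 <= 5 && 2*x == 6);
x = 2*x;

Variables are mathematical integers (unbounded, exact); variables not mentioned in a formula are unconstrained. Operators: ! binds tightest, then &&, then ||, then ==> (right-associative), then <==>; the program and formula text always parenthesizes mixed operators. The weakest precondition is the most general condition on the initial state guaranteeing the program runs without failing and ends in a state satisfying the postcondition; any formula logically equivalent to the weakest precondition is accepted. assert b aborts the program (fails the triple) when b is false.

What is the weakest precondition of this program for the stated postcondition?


Working backward. After the program, !(s >= 6) must hold.
Before x := 2*x: !(s >= 6)
Before assert x + 2*q - 3 <= 5 && 2*x == 6: 2*q + x <= 8 && 2*x == 6 && (!(s >= 6))
Then branch requires 2*q + x <= 8 && 2*x == 6 && (!(s >= 15)); else branch requires 2*q + x <= 8 && 2*x == 6 && (!(s >= 11)).
Before the if: ((2*s <= -13 && 2*s > 6) ==> (2*q + x <= 8 && 2*x == 6 && (!(s >= 15)))) && ((!(2*s <= -13 && 2*s > 6)) ==> (2*q + x <= 8 && 2*x == 6 && (!(s >= 11))))
Before assert 2*x - 1 >= -4: 2*x >= -3 && ((2*s <= -13 && 2*s > 6) ==> (2*q + x <= 8 && 2*x == 6 && (!(s >= 15)))) && ((!(2*s <= -13 && 2*s > 6)) ==> (2*q + x <= 8 && 2*x == 6 && (!(s >= 11))))
Answer: WP = 2*x >= -3 && ((2*s <= -13 && 2*s > 6) ==> (2*q + x <= 8 && 2*x == 6 && (!(s >= 15)))) && ((!(2*s <= -13 && 2*s > 6)) ==> (2*q + x <= 8 && 2*x == 6 && (!(s >= 11))))


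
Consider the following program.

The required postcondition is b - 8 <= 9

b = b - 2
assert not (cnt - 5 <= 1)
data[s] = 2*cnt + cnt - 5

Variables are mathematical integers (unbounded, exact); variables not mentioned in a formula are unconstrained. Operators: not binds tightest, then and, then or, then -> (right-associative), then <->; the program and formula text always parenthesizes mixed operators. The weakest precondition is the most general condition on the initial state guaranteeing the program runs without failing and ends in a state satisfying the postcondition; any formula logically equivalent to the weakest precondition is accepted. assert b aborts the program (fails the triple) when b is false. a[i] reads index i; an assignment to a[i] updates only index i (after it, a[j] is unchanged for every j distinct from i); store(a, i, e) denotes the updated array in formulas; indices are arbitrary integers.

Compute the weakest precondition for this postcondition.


Working backward. After the program, the postcondition b - 8 <= 9 must hold; in canonical form it is b <= 17.
Before data[s] := 2*cnt + cnt - 5: b <= 17
Before assert not (cnt - 5 <= 1): (not (cnt <= 6)) and b <= 17
Before b := b - 2: (not (cnt <= 6)) and b <= 19
Answer: WP = (not (cnt <= 6)) and b <= 19


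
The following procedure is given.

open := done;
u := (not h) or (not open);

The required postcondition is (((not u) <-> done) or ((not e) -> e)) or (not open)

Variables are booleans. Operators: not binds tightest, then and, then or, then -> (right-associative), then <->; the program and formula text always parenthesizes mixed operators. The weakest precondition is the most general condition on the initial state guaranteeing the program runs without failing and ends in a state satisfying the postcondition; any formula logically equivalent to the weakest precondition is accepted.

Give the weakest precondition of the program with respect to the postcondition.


Working backward. After the program, the postcondition (((not u) <-> done) or ((not e) -> e)) or (not open) must hold; in canonical form it is ((not u) <-> done) or ((not e) -> e) or (not open).
Before u := (not h) or (not open): ((not ((not h) or (not open))) <-> done) or ((not e) -> e) or (not open)
Before open := done: ((not ((not h) or (not done))) <-> done) or ((not e) -> e) or (not done)
Answer: WP = ((not ((not h) or (not done))) <-> done) or ((not e) -> e) or (not done)


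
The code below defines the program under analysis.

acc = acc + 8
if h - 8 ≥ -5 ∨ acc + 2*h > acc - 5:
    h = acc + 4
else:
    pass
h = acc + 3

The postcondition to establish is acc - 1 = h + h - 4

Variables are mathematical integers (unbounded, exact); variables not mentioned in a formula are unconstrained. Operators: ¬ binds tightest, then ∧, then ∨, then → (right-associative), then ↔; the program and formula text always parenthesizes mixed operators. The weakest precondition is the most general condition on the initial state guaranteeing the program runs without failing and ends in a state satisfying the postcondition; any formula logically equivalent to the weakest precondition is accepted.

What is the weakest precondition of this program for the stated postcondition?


Working backward. After the program, the postcondition acc - 1 = h + h - 4 must hold; in canonical form it is acc = 2*h - 3.
Before h := acc + 3: acc = -3
Then branch requires acc = -3; else branch requires acc = -3.
Before the if: ((h ≥ 3 ∨ 2*h > -5) → acc = -3) ∧ ((¬(h ≥ 3 ∨ 2*h > -5)) → acc = -3)
Before acc := acc + 8: ((h ≥ 3 ∨ 2*h > -5) → acc = -11) ∧ ((¬(h ≥ 3 ∨ 2*h > -5)) → acc = -11)
Answer: WP = ((h ≥ 3 ∨ 2*h > -5) → acc = -11) ∧ ((¬(h ≥ 3 ∨ 2*h > -5)) → acc = -11)


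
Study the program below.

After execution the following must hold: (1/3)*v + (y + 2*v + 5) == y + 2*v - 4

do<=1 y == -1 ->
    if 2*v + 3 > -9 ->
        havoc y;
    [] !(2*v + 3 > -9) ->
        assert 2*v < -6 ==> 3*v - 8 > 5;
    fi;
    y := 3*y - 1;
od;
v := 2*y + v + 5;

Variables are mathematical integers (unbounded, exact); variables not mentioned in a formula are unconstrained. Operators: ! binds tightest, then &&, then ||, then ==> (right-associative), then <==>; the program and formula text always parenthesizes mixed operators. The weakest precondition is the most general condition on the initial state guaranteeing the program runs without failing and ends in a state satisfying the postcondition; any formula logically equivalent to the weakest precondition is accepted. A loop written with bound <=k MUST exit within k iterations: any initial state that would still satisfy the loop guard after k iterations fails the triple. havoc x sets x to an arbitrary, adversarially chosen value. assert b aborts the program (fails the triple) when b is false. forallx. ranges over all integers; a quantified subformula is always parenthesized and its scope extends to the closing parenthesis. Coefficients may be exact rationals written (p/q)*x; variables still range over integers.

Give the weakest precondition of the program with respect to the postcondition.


Working backward. After the program, the postcondition (1/3)*v + (y + 2*v + 5) == y + 2*v - 4 must hold; in canonical form it is (1/3)*v == -9.
Before v := 2*y + v + 5: (1/3)*v + (2/3)*y == -32/3
Before the loop (bound <=1), unroll the exhaustion recursion (WP_0 = exit-now case; WP_j = one more guarded iteration, up to j = 1):
  WP_0: (!(y == -1)) && (1/3)*v + (2/3)*y == -32/3
  WP_1: (y == -1 ==> ((2*v > -12 ==> (forall y_1. ((!(3*y_1 == 0)) && (1/3)*v + 2*y_1 == -10))) && ((!(2*v > -12)) ==> ((2*v < -6 ==> 3*v > 13) && (!(3*y == 0)) && (1/3)*v + 2*y == -10)))) && ((!(y == -1)) ==> (1/3)*v + (2/3)*y == -32/3)
So before the loop: (y == -1 ==> ((2*v > -12 ==> (forall y_1. ((!(3*y_1 == 0)) && (1/3)*v + 2*y_1 == -10))) && ((!(2*v > -12)) ==> ((2*v < -6 ==> 3*v > 13) && (!(3*y == 0)) && (1/3)*v + 2*y == -10)))) && ((!(y == -1)) ==> (1/3)*v + (2/3)*y == -32/3)
Answer: WP = (y == -1 ==> ((2*v > -12 ==> (forall y_1. ((!(3*y_1 == 0)) && (1/3)*v + 2*y_1 == -10))) && ((!(2*v > -12)) ==> ((2*v < -6 ==> 3*v > 13) && (!(3*y == 0)) && (1/3)*v + 2*y == -10)))) && ((!(y == -1)) ==> (1/3)*v + (2/3)*y == -32/3)


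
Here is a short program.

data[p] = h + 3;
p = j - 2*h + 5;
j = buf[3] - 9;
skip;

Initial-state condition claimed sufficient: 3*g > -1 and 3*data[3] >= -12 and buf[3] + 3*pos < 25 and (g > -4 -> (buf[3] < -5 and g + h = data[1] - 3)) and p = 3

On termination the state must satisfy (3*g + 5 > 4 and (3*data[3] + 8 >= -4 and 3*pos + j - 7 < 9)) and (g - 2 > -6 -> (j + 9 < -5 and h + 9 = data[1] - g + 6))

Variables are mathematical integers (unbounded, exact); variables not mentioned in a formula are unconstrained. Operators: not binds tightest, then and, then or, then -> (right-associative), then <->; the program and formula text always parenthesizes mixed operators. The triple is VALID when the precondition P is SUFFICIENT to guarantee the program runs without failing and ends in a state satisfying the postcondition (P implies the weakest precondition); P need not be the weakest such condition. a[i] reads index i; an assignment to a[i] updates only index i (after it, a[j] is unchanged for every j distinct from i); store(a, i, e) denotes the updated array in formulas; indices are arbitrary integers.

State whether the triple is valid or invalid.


Working backward. After the program, the postcondition (3*g + 5 > 4 and (3*data[3] + 8 >= -4 and 3*pos + j - 7 < 9)) and (g - 2 > -6 -> (j + 9 < -5 and h + 9 = data[1] - g + 6)) must hold; in canonical form it is 3*g > -1 and 3*data[3] >= -12 and j + 3*pos < 16 and (g > -4 -> (j < -14 and g + h = data[1] - 3)).
Before skip: 3*g > -1 and 3*data[3] >= -12 and j + 3*pos < 16 and (g > -4 -> (j < -14 and g + h = data[1] - 3))
Before j := buf[3] - 9: 3*g > -1 and 3*data[3] >= -12 and buf[3] + 3*pos < 25 and (g > -4 -> (buf[3] < -5 and g + h = data[1] - 3))
Before p := j - 2*h + 5: 3*g > -1 and 3*data[3] >= -12 and buf[3] + 3*pos < 25 and (g > -4 -> (buf[3] < -5 and g + h = data[1] - 3))
Before data[p] := h + 3: 3*g > -1 and 3*store(data, p, h + 3)[3] >= -12 and buf[3] + 3*pos < 25 and (g > -4 -> (buf[3] < -5 and g + h = store(data, p, h + 3)[1] - 3))
The weakest precondition is 3*g > -1 and 3*store(data, p, h + 3)[3] >= -12 and buf[3] + 3*pos < 25 and (g > -4 -> (buf[3] < -5 and g + h = store(data, p, h + 3)[1] - 3)).
Check whether 3*g > -1 and 3*data[3] >= -12 and buf[3] + 3*pos < 25 and (g > -4 -> (buf[3] < -5 and g + h = data[1] - 3)) and p = 3 implies it.
Countermodel: at the initial state buf = {[1] = -6, [3] = -6, elsewhere -6}, data = {[1] = -5, [3] = 0, elsewhere -5}, g = 0, h = -8, p = 3, pos = 0, the precondition holds but the weakest precondition fails.
Answer: invalid


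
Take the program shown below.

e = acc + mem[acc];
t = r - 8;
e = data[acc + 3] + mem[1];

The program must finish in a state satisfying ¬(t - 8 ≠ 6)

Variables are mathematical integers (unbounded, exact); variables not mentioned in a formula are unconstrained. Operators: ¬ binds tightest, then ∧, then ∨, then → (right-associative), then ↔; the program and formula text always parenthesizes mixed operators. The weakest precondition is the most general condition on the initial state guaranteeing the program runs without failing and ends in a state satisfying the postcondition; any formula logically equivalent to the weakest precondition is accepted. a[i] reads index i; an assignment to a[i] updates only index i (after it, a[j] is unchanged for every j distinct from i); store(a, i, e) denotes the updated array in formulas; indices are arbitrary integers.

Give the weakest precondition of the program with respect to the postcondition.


Working backward. After the program, the postcondition ¬(t - 8 ≠ 6) must hold; in canonical form it is ¬(t ≠ 14).
Before e := data[acc + 3] + mem[1]: ¬(t ≠ 14)
Before t := r - 8: ¬(r ≠ 22)
Before e := acc + mem[acc]: ¬(r ≠ 22)
Answer: WP = ¬(r ≠ 22)


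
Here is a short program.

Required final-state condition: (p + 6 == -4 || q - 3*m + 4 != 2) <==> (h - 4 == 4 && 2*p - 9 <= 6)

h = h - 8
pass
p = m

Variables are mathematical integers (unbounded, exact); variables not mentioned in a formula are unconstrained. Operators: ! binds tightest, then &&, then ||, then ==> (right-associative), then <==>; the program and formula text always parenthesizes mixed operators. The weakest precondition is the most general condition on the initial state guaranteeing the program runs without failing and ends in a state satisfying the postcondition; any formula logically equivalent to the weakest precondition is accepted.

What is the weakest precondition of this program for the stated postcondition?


Working backward. After the program, the postcondition (p + 6 == -4 || q - 3*m + 4 != 2) <==> (h - 4 == 4 && 2*p - 9 <= 6) must hold; in canonical form it is (p == -10 || q != 3*m - 2) <==> (h == 8 && 2*p <= 15).
Before p := m: (m == -10 || q != 3*m - 2) <==> (h == 8 && 2*m <= 15)
Before skip: (m == -10 || q != 3*m - 2) <==> (h == 8 && 2*m <= 15)
Before h := h - 8: (m == -10 || q != 3*m - 2) <==> (h == 16 && 2*m <= 15)
Answer: WP = (m == -10 || q != 3*m - 2) <==> (h == 16 && 2*m <= 15)


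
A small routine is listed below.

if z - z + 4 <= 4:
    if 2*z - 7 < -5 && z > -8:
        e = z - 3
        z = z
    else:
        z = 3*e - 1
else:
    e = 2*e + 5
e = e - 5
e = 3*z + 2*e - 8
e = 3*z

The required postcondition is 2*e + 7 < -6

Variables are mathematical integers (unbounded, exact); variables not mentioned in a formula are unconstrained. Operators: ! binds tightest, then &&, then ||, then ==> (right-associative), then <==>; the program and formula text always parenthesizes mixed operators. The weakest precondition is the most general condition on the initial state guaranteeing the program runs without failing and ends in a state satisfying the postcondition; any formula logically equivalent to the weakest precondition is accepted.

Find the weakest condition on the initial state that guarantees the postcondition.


Working backward. After the program, the postcondition 2*e + 7 < -6 must hold; in canonical form it is 2*e < -13.
Before e := 3*z: 6*z < -13
Before e := 3*z + 2*e - 8: 6*z < -13
Before e := e - 5: 6*z < -13
Then branch requires ((2*z < 2 && z > -8) ==> 6*z < -13) && ((!(2*z < 2 && z > -8)) ==> 18*e < -7); else branch requires 6*z < -13.
Before the if: ((2*z < 2 && z > -8) ==> 6*z < -13) && ((!(2*z < 2 && z > -8)) ==> 18*e < -7)
Answer: WP = ((2*z < 2 && z > -8) ==> 6*z < -13) && ((!(2*z < 2 && z > -8)) ==> 18*e < -7)


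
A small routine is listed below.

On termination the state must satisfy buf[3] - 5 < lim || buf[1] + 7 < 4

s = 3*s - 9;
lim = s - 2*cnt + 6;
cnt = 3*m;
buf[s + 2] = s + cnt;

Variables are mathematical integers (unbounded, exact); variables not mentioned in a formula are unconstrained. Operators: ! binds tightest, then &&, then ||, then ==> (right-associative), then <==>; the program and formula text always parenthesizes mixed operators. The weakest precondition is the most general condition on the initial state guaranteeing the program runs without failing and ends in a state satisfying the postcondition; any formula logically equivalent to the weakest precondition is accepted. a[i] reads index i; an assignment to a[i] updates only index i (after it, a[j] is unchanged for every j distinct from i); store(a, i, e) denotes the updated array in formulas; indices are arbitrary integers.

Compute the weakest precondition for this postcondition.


Working backward. After the program, the postcondition buf[3] - 5 < lim || buf[1] + 7 < 4 must hold; in canonical form it is buf[3] < lim + 5 || buf[1] < -3.
Before buf[s + 2] := s + cnt: store(buf, s + 2, cnt + s)[3] < lim + 5 || store(buf, s + 2, cnt + s)[1] < -3
Before cnt := 3*m: store(buf, s + 2, 3*m + s)[3] < lim + 5 || store(buf, s + 2, 3*m + s)[1] < -3
Before lim := s - 2*cnt + 6: store(buf, s + 2, 3*m + s)[3] + 2*cnt < s + 11 || store(buf, s + 2, 3*m + s)[1] < -3
Before s := 3*s - 9: store(buf, 3*s - 7, 3*m + 3*s - 9)[3] + 2*cnt < 3*s + 2 || store(buf, 3*s - 7, 3*m + 3*s - 9)[1] < -3
Answer: WP = store(buf, 3*s - 7, 3*m + 3*s - 9)[3] + 2*cnt < 3*s + 2 || store(buf, 3*s - 7, 3*m + 3*s - 9)[1] < -3


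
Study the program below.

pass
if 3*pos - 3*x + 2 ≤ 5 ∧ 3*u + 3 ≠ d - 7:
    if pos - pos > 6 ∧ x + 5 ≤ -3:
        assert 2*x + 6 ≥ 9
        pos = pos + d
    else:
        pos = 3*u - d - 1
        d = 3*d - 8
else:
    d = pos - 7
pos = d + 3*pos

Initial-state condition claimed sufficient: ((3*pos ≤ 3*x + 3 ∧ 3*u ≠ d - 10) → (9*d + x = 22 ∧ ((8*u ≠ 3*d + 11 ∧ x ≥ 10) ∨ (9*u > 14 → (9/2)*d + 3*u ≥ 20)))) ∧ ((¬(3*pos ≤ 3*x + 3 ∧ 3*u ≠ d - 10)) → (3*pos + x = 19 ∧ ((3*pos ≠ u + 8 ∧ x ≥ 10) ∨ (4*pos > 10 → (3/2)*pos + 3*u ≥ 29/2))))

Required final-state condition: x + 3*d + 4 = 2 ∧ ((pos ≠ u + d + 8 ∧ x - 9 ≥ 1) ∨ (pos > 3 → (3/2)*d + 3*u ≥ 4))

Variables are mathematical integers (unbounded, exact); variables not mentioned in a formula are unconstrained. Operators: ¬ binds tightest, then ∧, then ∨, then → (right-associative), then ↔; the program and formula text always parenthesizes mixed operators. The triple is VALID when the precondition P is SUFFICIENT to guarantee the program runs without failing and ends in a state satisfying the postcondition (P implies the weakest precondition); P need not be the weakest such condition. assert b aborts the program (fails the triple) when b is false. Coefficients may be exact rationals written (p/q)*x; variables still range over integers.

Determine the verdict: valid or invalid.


Working backward. After the program, the postcondition x + 3*d + 4 = 2 ∧ ((pos ≠ u + d + 8 ∧ x - 9 ≥ 1) ∨ (pos > 3 → (3/2)*d + 3*u ≥ 4)) must hold; in canonical form it is 3*d + x = -2 ∧ ((pos ≠ d + u + 8 ∧ x ≥ 10) ∨ (pos > 3 → (3/2)*d + 3*u ≥ 4)).
Before pos := d + 3*pos: 3*d + x = -2 ∧ ((3*pos ≠ u + 8 ∧ x ≥ 10) ∨ (d + 3*pos > 3 → (3/2)*d + 3*u ≥ 4))
Then branch requires 9*d + x = 22 ∧ ((8*u ≠ 3*d + 11 ∧ x ≥ 10) ∨ (9*u > 14 → (9/2)*d + 3*u ≥ 16)); else branch requires 3*pos + x = 19 ∧ ((3*pos ≠ u + 8 ∧ x ≥ 10) ∨ (4*pos > 10 → (3/2)*pos + 3*u ≥ 29/2)).
Before the if: ((3*pos ≤ 3*x + 3 ∧ 3*u ≠ d - 10) → (9*d + x = 22 ∧ ((8*u ≠ 3*d + 11 ∧ x ≥ 10) ∨ (9*u > 14 → (9/2)*d + 3*u ≥ 16)))) ∧ ((¬(3*pos ≤ 3*x + 3 ∧ 3*u ≠ d - 10)) → (3*pos + x = 19 ∧ ((3*pos ≠ u + 8 ∧ x ≥ 10) ∨ (4*pos > 10 → (3/2)*pos + 3*u ≥ 29/2))))
Before skip: ((3*pos ≤ 3*x + 3 ∧ 3*u ≠ d - 10) → (9*d + x = 22 ∧ ((8*u ≠ 3*d + 11 ∧ x ≥ 10) ∨ (9*u > 14 → (9/2)*d + 3*u ≥ 16)))) ∧ ((¬(3*pos ≤ 3*x + 3 ∧ 3*u ≠ d - 10)) → (3*pos + x = 19 ∧ ((3*pos ≠ u + 8 ∧ x ≥ 10) ∨ (4*pos > 10 → (3/2)*pos + 3*u ≥ 29/2))))
The weakest precondition is ((3*pos ≤ 3*x + 3 ∧ 3*u ≠ d - 10) → (9*d + x = 22 ∧ ((8*u ≠ 3*d + 11 ∧ x ≥ 10) ∨ (9*u > 14 → (9/2)*d + 3*u ≥ 16)))) ∧ ((¬(3*pos ≤ 3*x + 3 ∧ 3*u ≠ d - 10)) → (3*pos + x = 19 ∧ ((3*pos ≠ u + 8 ∧ x ≥ 10) ∨ (4*pos > 10 → (3/2)*pos + 3*u ≥ 29/2)))).
Check whether ((3*pos ≤ 3*x + 3 ∧ 3*u ≠ d - 10) → (9*d + x = 22 ∧ ((8*u ≠ 3*d + 11 ∧ x ≥ 10) ∨ (9*u > 14 → (9/2)*d + 3*u ≥ 20)))) ∧ ((¬(3*pos ≤ 3*x + 3 ∧ 3*u ≠ d - 10)) → (3*pos + x = 19 ∧ ((3*pos ≠ u + 8 ∧ x ≥ 10) ∨ (4*pos > 10 → (3/2)*pos + 3*u ≥ 29/2)))) implies it.
Every state satisfying the precondition satisfies the weakest precondition: the implication holds.
Answer: valid


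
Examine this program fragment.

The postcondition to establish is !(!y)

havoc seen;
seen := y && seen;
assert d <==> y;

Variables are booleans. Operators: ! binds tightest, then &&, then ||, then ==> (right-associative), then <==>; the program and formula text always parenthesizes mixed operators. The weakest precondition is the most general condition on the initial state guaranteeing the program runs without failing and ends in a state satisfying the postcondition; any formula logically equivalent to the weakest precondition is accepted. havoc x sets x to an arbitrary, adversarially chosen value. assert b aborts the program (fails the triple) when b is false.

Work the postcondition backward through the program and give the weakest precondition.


Working backward. After the program, the postcondition !(!y) must hold; in canonical form it is y.
Before assert d <==> y: (d <==> y) && y
Before seen := y && seen: (d <==> y) && y
Before havoc seen: (d <==> y) && y
Answer: WP = (d <==> y) && y


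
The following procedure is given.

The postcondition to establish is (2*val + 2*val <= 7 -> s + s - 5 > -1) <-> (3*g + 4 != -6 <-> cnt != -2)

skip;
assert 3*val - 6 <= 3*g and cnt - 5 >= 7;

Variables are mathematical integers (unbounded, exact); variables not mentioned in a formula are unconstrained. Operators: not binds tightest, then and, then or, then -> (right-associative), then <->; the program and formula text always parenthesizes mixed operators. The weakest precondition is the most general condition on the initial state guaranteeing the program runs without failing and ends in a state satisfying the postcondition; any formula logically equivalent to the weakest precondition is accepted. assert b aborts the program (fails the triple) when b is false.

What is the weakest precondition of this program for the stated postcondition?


Working backward. After the program, the postcondition (2*val + 2*val <= 7 -> s + s - 5 > -1) <-> (3*g + 4 != -6 <-> cnt != -2) must hold; in canonical form it is (4*val <= 7 -> 2*s > 4) <-> (3*g != -10 <-> cnt != -2).
Before assert 3*val - 6 <= 3*g and cnt - 5 >= 7: 3*val <= 3*g + 6 and cnt >= 12 and ((4*val <= 7 -> 2*s > 4) <-> (3*g != -10 <-> cnt != -2))
Before skip: 3*val <= 3*g + 6 and cnt >= 12 and ((4*val <= 7 -> 2*s > 4) <-> (3*g != -10 <-> cnt != -2))
Answer: WP = 3*val <= 3*g + 6 and cnt >= 12 and ((4*val <= 7 -> 2*s > 4) <-> (3*g != -10 <-> cnt != -2))


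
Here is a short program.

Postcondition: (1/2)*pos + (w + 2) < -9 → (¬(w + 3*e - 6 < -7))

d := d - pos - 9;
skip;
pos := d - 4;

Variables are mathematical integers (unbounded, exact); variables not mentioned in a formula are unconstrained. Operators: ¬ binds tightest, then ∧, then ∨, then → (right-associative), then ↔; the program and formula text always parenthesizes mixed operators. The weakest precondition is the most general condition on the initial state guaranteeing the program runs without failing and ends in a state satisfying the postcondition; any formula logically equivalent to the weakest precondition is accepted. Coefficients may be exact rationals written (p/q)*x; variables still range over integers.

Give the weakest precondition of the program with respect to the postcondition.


Working backward. After the program, the postcondition (1/2)*pos + (w + 2) < -9 → (¬(w + 3*e - 6 < -7)) must hold; in canonical form it is (1/2)*pos + w < -11 → (¬(3*e + w < -1)).
Before pos := d - 4: (1/2)*d + w < -9 → (¬(3*e + w < -1))
Before skip: (1/2)*d + w < -9 → (¬(3*e + w < -1))
Before d := d - pos - 9: (1/2)*d + w < (1/2)*pos - 9/2 → (¬(3*e + w < -1))
Answer: WP = (1/2)*d + w < (1/2)*pos - 9/2 → (¬(3*e + w < -1))


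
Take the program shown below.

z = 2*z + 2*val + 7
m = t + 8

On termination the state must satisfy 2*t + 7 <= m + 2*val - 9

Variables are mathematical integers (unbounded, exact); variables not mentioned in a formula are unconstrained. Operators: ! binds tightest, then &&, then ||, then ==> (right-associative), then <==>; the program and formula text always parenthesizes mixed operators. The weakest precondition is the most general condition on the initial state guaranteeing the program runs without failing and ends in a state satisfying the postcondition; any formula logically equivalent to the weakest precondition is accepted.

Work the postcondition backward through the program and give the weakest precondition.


Working backward. After the program, the postcondition 2*t + 7 <= m + 2*val - 9 must hold; in canonical form it is 2*t <= m + 2*val - 16.
Before m := t + 8: t <= 2*val - 8
Before z := 2*z + 2*val + 7: t <= 2*val - 8
Answer: WP = t <= 2*val - 8


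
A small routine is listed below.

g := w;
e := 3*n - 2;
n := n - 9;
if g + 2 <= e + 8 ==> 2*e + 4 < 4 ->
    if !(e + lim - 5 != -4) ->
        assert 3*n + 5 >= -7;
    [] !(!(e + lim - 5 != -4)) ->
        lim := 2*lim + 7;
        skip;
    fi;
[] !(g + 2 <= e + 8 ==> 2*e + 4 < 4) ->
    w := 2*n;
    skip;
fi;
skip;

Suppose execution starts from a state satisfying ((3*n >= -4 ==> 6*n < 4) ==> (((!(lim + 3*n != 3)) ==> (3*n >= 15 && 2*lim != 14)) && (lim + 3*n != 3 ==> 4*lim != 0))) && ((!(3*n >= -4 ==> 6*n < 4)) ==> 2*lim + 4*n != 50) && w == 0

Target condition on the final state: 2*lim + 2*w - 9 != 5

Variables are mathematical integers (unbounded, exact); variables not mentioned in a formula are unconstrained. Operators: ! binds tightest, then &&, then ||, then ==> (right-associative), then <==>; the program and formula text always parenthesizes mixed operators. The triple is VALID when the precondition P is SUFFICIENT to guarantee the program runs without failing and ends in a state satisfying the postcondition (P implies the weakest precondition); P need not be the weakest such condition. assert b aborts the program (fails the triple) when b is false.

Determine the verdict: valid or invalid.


Working backward. After the program, the postcondition 2*lim + 2*w - 9 != 5 must hold; in canonical form it is 2*lim + 2*w != 14.
Before skip: 2*lim + 2*w != 14
Then branch requires ((!(e + lim != 1)) ==> (3*n >= -12 && 2*lim + 2*w != 14)) && (e + lim != 1 ==> 4*lim + 2*w != 0); else branch requires 2*lim + 4*n != 14.
Before the if: ((g <= e + 6 ==> 2*e < 0) ==> (((!(e + lim != 1)) ==> (3*n >= -12 && 2*lim + 2*w != 14)) && (e + lim != 1 ==> 4*lim + 2*w != 0))) && ((!(g <= e + 6 ==> 2*e < 0)) ==> 2*lim + 4*n != 14)
Before n := n - 9: ((g <= e + 6 ==> 2*e < 0) ==> (((!(e + lim != 1)) ==> (3*n >= 15 && 2*lim + 2*w != 14)) && (e + lim != 1 ==> 4*lim + 2*w != 0))) && ((!(g <= e + 6 ==> 2*e < 0)) ==> 2*lim + 4*n != 50)
Before e := 3*n - 2: ((g <= 3*n + 4 ==> 6*n < 4) ==> (((!(lim + 3*n != 3)) ==> (3*n >= 15 && 2*lim + 2*w != 14)) && (lim + 3*n != 3 ==> 4*lim + 2*w != 0))) && ((!(g <= 3*n + 4 ==> 6*n < 4)) ==> 2*lim + 4*n != 50)
Before g := w: ((w <= 3*n + 4 ==> 6*n < 4) ==> (((!(lim + 3*n != 3)) ==> (3*n >= 15 && 2*lim + 2*w != 14)) && (lim + 3*n != 3 ==> 4*lim + 2*w != 0))) && ((!(w <= 3*n + 4 ==> 6*n < 4)) ==> 2*lim + 4*n != 50)
The weakest precondition is ((w <= 3*n + 4 ==> 6*n < 4) ==> (((!(lim + 3*n != 3)) ==> (3*n >= 15 && 2*lim + 2*w != 14)) && (lim + 3*n != 3 ==> 4*lim + 2*w != 0))) && ((!(w <= 3*n + 4 ==> 6*n < 4)) ==> 2*lim + 4*n != 50).
Check whether ((3*n >= -4 ==> 6*n < 4) ==> (((!(lim + 3*n != 3)) ==> (3*n >= 15 && 2*lim != 14)) && (lim + 3*n != 3 ==> 4*lim != 0))) && ((!(3*n >= -4 ==> 6*n < 4)) ==> 2*lim + 4*n != 50) && w == 0 implies it.
Every state satisfying the precondition satisfies the weakest precondition: the implication holds.
Answer: valid


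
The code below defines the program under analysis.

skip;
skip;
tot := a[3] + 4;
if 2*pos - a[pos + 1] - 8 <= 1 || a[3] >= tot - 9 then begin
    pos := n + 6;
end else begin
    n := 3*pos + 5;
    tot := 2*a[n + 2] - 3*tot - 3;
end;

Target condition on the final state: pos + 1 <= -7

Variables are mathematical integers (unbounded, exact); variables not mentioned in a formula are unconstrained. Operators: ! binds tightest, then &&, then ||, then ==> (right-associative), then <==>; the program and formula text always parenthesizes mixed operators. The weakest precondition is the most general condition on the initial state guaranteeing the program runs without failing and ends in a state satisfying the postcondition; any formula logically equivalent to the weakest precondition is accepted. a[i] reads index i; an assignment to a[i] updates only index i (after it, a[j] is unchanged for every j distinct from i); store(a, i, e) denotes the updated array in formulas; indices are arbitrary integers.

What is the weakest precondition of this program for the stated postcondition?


Working backward. After the program, the postcondition pos + 1 <= -7 must hold; in canonical form it is pos <= -8.
Then branch requires n <= -14; else branch requires pos <= -8.
Before the if: ((2*pos <= a[pos + 1] + 9 || a[3] >= tot - 9) ==> n <= -14) && ((!(2*pos <= a[pos + 1] + 9 || a[3] >= tot - 9)) ==> pos <= -8)
Before tot := a[3] + 4: n <= -14
Before skip: n <= -14
Before skip: n <= -14
Answer: WP = n <= -14


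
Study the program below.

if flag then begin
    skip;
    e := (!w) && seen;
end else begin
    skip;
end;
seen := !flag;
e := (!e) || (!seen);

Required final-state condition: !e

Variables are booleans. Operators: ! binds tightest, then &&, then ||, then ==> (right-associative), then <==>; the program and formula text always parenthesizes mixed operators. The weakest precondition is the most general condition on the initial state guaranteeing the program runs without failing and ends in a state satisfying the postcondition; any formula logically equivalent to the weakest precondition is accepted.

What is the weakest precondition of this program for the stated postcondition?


Working backward. After the program, !e must hold.
Before e := (!e) || (!seen): !((!e) || (!seen))
Before seen := !flag: !((!e) || flag)
Then branch requires !((!((!w) && seen)) || flag); else branch requires !((!e) || flag).
Before the if: (flag ==> (!((!((!w) && seen)) || flag))) && ((!flag) ==> (!((!e) || flag)))
Answer: WP = (flag ==> (!((!((!w) && seen)) || flag))) && ((!flag) ==> (!((!e) || flag)))


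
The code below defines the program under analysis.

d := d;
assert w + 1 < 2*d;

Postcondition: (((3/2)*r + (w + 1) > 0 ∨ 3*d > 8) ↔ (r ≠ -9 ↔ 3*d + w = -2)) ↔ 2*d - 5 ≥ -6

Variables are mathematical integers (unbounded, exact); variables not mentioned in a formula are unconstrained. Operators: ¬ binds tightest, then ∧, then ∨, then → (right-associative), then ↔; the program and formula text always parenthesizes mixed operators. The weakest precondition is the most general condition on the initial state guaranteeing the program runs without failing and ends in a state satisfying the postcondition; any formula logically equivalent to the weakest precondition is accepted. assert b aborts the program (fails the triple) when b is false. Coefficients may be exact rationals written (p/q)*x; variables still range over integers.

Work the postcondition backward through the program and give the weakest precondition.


Working backward. After the program, the postcondition (((3/2)*r + (w + 1) > 0 ∨ 3*d > 8) ↔ (r ≠ -9 ↔ 3*d + w = -2)) ↔ 2*d - 5 ≥ -6 must hold; in canonical form it is (((3/2)*r + w > -1 ∨ 3*d > 8) ↔ (r ≠ -9 ↔ 3*d + w = -2)) ↔ 2*d ≥ -1.
Before assert w + 1 < 2*d: w < 2*d - 1 ∧ ((((3/2)*r + w > -1 ∨ 3*d > 8) ↔ (r ≠ -9 ↔ 3*d + w = -2)) ↔ 2*d ≥ -1)
Before d := d: w < 2*d - 1 ∧ ((((3/2)*r + w > -1 ∨ 3*d > 8) ↔ (r ≠ -9 ↔ 3*d + w = -2)) ↔ 2*d ≥ -1)
Answer: WP = w < 2*d - 1 ∧ ((((3/2)*r + w > -1 ∨ 3*d > 8) ↔ (r ≠ -9 ↔ 3*d + w = -2)) ↔ 2*d ≥ -1)


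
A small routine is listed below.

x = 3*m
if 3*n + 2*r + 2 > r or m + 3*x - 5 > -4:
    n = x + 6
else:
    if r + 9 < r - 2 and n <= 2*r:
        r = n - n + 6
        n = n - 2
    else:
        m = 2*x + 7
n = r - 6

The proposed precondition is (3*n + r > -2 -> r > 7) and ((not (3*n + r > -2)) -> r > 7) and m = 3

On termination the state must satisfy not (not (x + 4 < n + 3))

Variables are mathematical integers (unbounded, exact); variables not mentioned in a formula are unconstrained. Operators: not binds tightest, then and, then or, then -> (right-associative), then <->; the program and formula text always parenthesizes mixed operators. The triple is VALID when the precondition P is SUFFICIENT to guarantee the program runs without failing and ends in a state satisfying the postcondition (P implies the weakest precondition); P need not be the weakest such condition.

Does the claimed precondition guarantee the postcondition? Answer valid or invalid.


Working backward. After the program, the postcondition not (not (x + 4 < n + 3)) must hold; in canonical form it is x < n - 1.
Before n := r - 6: x < r - 7
Then branch requires x < r - 7; else branch requires x < r - 7.
Before the if: ((3*n + r > -2 or m + 3*x > 1) -> x < r - 7) and ((not (3*n + r > -2 or m + 3*x > 1)) -> x < r - 7)
Before x := 3*m: ((3*n + r > -2 or 10*m > 1) -> 3*m < r - 7) and ((not (3*n + r > -2 or 10*m > 1)) -> 3*m < r - 7)
The weakest precondition is ((3*n + r > -2 or 10*m > 1) -> 3*m < r - 7) and ((not (3*n + r > -2 or 10*m > 1)) -> 3*m < r - 7).
Check whether (3*n + r > -2 -> r > 7) and ((not (3*n + r > -2)) -> r > 7) and m = 3 implies it.
Countermodel: at the initial state m = 3, n = 0, r = 8, the precondition holds but the weakest precondition fails.
Answer: invalid


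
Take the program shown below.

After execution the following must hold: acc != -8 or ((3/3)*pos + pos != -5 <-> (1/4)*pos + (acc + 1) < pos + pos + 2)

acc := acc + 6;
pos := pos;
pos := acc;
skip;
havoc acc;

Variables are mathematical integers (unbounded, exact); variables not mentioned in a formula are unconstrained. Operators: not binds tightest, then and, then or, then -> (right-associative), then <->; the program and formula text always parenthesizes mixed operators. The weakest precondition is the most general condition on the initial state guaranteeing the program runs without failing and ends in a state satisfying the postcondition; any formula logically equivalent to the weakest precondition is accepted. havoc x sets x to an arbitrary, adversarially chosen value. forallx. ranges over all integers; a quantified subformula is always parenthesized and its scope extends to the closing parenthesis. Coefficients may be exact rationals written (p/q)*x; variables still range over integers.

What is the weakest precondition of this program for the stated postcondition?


Working backward. After the program, the postcondition acc != -8 or ((3/3)*pos + pos != -5 <-> (1/4)*pos + (acc + 1) < pos + pos + 2) must hold; in canonical form it is acc != -8 or (2*pos != -5 <-> acc < (7/4)*pos + 1).
Before havoc acc: forall acc_1. (acc_1 != -8 or (2*pos != -5 <-> acc_1 < (7/4)*pos + 1))
Before skip: forall acc_1. (acc_1 != -8 or (2*pos != -5 <-> acc_1 < (7/4)*pos + 1))
Before pos := acc: forall acc_1. (acc_1 != -8 or (2*acc != -5 <-> acc_1 < (7/4)*acc + 1))
Before pos := pos: forall acc_1. (acc_1 != -8 or (2*acc != -5 <-> acc_1 < (7/4)*acc + 1))
Before acc := acc + 6: forall acc_1. (acc_1 != -8 or (2*acc != -17 <-> acc_1 < (7/4)*acc + 23/2))
Answer: WP = forall acc_1. (acc_1 != -8 or (2*acc != -17 <-> acc_1 < (7/4)*acc + 23/2))
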